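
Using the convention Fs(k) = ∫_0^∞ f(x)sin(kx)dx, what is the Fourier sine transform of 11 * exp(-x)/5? 11 * k/(5 * (k^2 + 1))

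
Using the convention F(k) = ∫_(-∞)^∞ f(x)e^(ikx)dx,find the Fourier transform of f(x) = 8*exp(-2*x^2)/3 4*sqrt(2)*sqrt(pi)*exp(-k^2/8)/3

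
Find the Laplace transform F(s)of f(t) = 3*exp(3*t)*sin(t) 3/((s - 3)^2 + 1)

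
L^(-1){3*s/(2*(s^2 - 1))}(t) 3*cosh(t)/2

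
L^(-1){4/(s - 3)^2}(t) 4*t*exp(3*t)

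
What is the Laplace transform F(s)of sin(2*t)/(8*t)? atan(2/s)/8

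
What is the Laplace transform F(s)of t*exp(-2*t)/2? 1/(2*(s+2)^2)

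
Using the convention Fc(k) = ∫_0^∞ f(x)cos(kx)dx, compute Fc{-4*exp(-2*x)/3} -8/(3*k^2 + 12)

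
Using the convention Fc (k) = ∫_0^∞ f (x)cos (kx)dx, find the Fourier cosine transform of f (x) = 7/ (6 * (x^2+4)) 7 * pi * exp (-2 * k)/24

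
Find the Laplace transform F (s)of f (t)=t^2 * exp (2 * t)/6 1/ (3 * (s - 2)^3)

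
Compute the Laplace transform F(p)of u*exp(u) (p - 1)^(-2)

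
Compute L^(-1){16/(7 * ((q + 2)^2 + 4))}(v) 8 * exp(-2 * v) * sin(2 * v)/7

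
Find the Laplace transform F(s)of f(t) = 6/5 6/(5 * s)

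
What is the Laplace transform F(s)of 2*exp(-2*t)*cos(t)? 2*(s+2)/((s+2)^2+1)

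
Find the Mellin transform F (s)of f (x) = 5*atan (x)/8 -5*pi*sec (pi*s/2)/ (16*s)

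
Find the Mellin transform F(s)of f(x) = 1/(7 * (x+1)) pi * csc(pi * s)/7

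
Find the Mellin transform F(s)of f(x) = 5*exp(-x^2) 5*gamma(s/2)/2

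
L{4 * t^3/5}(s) 24/(5 * s^4)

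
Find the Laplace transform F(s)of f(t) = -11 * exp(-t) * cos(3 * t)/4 11 * (-s - 1)/(4 * ((s + 1)^2 + 9))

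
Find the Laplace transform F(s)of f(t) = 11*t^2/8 11/(4*s^3)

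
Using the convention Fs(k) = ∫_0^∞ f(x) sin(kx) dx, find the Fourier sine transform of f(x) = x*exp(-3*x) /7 6*k/(7*(k^2 + 9) ^2) 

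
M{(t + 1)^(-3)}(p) pi*(p - 2)*(p - 1)/(2*sin(pi*p))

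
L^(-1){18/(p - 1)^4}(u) 3*u^3*exp(u)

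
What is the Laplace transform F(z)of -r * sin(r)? -2 * z/(z^2+1)^2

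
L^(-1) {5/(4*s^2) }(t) 5*t/4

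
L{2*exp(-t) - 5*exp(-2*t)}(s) 2/(s + 1) - 5/(s + 2)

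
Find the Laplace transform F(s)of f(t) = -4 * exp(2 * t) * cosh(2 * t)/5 4 * (2 - s)/(5 * s * (s - 4))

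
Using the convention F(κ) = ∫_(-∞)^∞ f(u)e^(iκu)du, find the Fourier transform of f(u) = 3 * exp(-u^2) 3 * sqrt(pi) * exp(-κ^2/4)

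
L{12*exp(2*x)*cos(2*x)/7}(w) 12*(w - 2)/(7*((w - 2)^2 + 4))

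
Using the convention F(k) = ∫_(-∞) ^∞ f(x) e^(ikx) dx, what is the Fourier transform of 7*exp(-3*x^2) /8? 7*sqrt(3)*sqrt(pi)*exp(-k^2/12) /24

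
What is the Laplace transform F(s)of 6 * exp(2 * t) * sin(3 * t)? 18/((s - 2)^2+9)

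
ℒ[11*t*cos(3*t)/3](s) 11*(s^2-9)/(3*(s^2 + 9)^2)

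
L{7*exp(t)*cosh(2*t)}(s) 7*(s - 1)/((s - 1)^2 - 4)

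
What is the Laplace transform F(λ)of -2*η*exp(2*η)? -2/(λ - 2)^2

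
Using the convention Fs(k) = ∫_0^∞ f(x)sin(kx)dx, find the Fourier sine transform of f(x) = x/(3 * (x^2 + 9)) pi * exp(-3 * k)/6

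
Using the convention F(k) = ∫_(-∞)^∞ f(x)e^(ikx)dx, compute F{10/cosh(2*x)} 5*pi/cosh(pi*k/4)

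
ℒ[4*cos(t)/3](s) 4*s/(3*(s^2 + 1))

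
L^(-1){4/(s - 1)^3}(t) 2 * t^2 * exp(t)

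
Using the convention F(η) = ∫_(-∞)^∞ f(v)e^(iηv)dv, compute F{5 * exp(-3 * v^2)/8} 5 * sqrt(3) * sqrt(pi) * exp(-η^2/12)/24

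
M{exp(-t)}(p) gamma(p)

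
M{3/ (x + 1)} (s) 3 * pi * csc (pi * s)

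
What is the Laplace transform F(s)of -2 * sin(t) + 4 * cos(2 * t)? 4 * s/(s^2 + 4)-2/(s^2 + 1)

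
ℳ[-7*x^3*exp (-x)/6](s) -7*gamma (s + 3)/6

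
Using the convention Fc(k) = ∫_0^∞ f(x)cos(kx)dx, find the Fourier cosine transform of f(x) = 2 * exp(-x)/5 2/(5 * (k^2 + 1))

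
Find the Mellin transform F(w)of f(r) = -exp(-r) -gamma(w)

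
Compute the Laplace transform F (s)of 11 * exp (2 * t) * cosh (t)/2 11 * (s - 2)/ (2 * ( (s - 2)^2 - 1))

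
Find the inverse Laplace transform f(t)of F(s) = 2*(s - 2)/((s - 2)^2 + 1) 2*exp(2*t)*cos(t)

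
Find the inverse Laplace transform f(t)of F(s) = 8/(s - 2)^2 8 * t * exp(2 * t)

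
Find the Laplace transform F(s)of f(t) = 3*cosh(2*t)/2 3*s/(2*(s^2 - 4))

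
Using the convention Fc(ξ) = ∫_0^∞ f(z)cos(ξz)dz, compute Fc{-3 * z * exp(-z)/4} 3 * (ξ^2 - 1)/(4 * (ξ^2 + 1)^2)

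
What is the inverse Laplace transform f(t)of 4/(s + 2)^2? 4*t*exp(-2*t)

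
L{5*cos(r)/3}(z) 5*z/(3*(z^2 + 1))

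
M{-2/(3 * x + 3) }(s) -2 * pi * csc(pi * s) /3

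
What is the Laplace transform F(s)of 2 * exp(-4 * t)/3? 2/(3 * (s + 4))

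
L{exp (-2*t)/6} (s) 1/ (6*(s+2))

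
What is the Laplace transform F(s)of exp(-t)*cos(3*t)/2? (s+1)/(2*((s+1)^2+9))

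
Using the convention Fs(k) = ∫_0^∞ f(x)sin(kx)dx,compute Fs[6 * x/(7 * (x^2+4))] 3 * pi * exp(-2 * k)/7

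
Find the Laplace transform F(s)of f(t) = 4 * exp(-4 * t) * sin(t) 4/((s + 4)^2 + 1)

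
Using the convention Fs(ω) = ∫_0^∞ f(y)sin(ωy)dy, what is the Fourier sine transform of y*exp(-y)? 2*ω/(ω^2 + 1)^2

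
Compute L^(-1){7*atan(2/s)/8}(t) 7*sin(2*t)/(8*t)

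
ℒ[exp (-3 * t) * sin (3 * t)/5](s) 3/ (5 * ( (s + 3)^2 + 9))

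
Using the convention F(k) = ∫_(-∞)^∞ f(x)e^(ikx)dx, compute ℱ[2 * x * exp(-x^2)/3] I * sqrt(pi) * k * exp(-k^2/4)/3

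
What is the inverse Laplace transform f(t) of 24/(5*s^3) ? 12*t^2/5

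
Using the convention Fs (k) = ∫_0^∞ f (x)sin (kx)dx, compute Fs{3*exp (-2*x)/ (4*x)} 3*atan (k/2)/4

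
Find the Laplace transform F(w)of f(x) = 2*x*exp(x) 2/(w - 1)^2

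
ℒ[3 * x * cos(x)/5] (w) 3 * (w^2-1)/(5 * (w^2 + 1)^2)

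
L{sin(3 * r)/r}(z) atan(3/z)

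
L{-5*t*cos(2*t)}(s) 5*(4 - s^2)/(s^2 + 4)^2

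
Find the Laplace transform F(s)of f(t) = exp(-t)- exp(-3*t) 1/(s + 1) - 1/(s + 3)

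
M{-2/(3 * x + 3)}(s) -2 * pi * csc(pi * s)/3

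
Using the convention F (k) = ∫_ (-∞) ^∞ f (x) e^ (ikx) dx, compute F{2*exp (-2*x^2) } sqrt (2)*sqrt (pi)*exp (-k^2/8) 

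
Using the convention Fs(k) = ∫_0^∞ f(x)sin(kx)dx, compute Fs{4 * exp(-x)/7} 4 * k/(7 * (k^2 + 1))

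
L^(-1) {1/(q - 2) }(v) exp(2*v) 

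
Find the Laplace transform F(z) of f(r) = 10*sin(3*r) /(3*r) 10*atan(3/z) /3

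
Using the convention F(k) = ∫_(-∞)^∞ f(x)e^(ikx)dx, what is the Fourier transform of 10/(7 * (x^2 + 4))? 5 * pi * exp(-2 * Abs(k))/7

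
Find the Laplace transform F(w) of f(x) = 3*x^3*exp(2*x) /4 9/(2*(w - 2) ^4) 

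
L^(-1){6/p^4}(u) u^3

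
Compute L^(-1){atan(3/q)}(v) sin(3*v)/v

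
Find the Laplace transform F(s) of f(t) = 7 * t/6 7/(6 * s^2) 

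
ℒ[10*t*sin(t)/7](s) 20*s/(7*(s^2 + 1)^2)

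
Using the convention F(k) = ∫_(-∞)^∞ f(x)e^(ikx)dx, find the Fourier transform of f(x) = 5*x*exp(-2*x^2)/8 5*sqrt(2)*I*sqrt(pi)*k*exp(-k^2/8)/64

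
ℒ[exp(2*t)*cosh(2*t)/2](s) (s - 2)/(2*s*(s - 4))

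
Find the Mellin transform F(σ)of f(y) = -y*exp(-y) -gamma(σ+1)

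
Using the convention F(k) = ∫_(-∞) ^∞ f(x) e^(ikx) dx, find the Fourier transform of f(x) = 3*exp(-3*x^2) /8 sqrt(3)*sqrt(pi)*exp(-k^2/12) /8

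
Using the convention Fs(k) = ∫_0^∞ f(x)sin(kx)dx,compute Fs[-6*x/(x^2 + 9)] -3*pi*exp(-3*k)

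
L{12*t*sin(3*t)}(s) 72*s/(s^2+9)^2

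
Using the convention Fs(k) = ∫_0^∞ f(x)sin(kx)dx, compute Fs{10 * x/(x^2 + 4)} 5 * pi * exp(-2 * k)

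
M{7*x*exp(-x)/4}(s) 7*gamma(s + 1)/4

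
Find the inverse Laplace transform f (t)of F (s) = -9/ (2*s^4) -3*t^3/4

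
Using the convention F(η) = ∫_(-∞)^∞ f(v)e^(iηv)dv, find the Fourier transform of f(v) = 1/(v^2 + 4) pi*exp(-2*Abs(η))/2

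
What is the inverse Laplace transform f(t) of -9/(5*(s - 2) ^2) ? -9*t*exp(2*t) /5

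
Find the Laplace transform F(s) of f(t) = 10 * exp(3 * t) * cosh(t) 10 * (s - 3) /((s - 3) ^2 - 1) 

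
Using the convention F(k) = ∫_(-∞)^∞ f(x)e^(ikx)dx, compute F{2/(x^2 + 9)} 2*pi*exp(-3*Abs(k))/3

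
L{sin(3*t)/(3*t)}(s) atan(3/s)/3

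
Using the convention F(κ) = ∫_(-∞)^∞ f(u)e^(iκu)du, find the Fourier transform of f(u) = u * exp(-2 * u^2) sqrt(2) * I * sqrt(pi) * κ * exp(-κ^2/8)/8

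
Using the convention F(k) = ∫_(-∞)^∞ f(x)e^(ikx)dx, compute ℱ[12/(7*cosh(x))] 12*pi/(7*cosh(pi*k/2))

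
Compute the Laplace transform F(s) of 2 2/s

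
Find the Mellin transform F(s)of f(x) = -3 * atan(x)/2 3 * pi * sec(pi * s/2)/(4 * s)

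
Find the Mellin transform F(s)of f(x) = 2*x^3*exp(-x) 2*gamma(s + 3)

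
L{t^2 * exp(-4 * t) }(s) 2/(s+4) ^3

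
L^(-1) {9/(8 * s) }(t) 9/8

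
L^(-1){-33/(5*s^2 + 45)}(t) -11*sin(3*t)/5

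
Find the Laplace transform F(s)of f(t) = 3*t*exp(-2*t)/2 3/(2*(s+2)^2)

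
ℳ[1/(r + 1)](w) pi*csc(pi*w)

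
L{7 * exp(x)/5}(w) 7/(5 * (w - 1))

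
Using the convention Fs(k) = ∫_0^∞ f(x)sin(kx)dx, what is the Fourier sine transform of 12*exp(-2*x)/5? 12*k/(5*(k^2 + 4))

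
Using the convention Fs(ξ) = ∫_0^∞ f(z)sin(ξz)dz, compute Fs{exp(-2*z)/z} atan(ξ/2)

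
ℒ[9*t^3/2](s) 27/s^4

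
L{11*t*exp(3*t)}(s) 11/(s - 3)^2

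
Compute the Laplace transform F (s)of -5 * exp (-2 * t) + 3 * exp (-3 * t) 3/ (s + 3) - 5/ (s + 2)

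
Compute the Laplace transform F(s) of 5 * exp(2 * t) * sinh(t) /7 5/(7 * ((s - 2) ^2-1) ) 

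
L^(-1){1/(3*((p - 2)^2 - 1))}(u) exp(2*u)*sinh(u)/3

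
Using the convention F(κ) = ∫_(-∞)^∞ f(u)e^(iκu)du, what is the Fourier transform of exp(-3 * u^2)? sqrt(3) * sqrt(pi) * exp(-κ^2/12)/3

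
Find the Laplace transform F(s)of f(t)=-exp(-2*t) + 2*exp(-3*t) 2/(s + 3)-1/(s + 2)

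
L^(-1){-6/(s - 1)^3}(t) -3 * t^2 * exp(t)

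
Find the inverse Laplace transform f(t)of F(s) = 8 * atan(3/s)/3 8 * sin(3 * t)/(3 * t)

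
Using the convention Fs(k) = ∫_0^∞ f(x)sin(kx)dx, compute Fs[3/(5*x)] 3*pi/10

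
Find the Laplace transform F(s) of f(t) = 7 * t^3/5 42/(5 * s^4) 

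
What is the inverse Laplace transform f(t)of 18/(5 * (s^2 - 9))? 6 * sinh(3 * t)/5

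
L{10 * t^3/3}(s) 20/s^4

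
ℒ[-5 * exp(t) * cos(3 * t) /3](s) 5 * (1 - s) /(3 * ((s - 1) ^2 + 9) ) 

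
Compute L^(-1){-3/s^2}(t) -3*t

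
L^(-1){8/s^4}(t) 4 * t^3/3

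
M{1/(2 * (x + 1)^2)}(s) (-pi * s + pi)/(2 * sin(pi * s))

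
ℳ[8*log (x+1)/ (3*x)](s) -8*pi*csc (pi*s)/ (3*s - 3)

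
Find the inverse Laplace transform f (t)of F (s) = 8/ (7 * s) 8/7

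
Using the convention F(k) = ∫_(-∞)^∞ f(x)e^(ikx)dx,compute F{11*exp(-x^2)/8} 11*sqrt(pi)*exp(-k^2/4)/8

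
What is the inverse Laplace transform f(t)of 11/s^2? 11*t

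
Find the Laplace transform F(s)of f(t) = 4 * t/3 4/(3 * s^2)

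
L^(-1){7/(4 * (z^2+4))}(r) 7 * sin(2 * r)/8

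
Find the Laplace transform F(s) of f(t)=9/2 9/(2 * s) 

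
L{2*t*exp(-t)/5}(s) 2/(5*(s + 1)^2)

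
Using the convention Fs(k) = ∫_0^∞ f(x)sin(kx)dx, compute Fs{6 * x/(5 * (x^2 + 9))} 3 * pi * exp(-3 * k)/5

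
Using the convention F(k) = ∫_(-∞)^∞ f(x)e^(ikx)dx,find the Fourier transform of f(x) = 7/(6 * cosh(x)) 7 * pi/(6 * cosh(pi * k/2))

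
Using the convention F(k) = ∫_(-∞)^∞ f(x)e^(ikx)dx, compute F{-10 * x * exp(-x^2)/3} -5 * I * sqrt(pi) * k * exp(-k^2/4)/3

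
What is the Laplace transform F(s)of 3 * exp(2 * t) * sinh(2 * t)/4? 3/(2 * s * (s - 4))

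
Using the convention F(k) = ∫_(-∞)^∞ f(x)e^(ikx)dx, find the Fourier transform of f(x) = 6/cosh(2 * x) 3 * pi/cosh(pi * k/4)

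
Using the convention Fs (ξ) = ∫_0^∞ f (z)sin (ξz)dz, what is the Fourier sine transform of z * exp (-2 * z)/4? ξ/ (ξ^2 + 4)^2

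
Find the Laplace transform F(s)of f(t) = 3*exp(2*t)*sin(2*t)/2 3/((s - 2)^2 + 4)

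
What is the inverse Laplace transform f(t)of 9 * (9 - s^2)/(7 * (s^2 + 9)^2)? -9 * t * cos(3 * t)/7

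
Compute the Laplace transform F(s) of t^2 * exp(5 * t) 2/(s - 5) ^3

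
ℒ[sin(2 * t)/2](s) 1/(s^2+4)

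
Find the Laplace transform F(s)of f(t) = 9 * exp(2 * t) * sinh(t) 9/((s - 2)^2 - 1)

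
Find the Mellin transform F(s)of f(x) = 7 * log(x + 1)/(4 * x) -7 * pi * csc(pi * s)/(4 * s - 4)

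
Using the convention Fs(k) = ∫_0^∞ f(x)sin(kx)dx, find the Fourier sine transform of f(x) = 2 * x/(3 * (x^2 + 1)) pi * exp(-k)/3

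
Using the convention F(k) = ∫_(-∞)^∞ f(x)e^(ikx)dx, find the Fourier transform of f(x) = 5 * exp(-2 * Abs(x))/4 5/(k^2 + 4)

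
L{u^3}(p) 6/p^4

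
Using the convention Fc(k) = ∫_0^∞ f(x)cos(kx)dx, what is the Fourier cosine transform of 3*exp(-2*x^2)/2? 3*sqrt(2)*sqrt(pi)*exp(-k^2/8)/8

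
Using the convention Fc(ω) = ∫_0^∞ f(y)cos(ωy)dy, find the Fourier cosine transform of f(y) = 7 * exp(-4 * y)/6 14/(3 * (ω^2 + 16))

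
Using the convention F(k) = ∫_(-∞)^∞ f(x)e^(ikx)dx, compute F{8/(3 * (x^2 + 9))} 8 * pi * exp(-3 * Abs(k))/9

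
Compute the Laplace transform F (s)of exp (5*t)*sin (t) 1/ ( (s - 5)^2 + 1)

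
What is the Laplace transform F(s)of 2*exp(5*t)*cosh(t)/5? 2*(s - 5)/(5*((s - 5)^2 - 1))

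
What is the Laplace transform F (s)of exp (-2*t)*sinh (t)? 1/ ( (s + 2)^2 - 1)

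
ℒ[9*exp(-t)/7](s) 9/(7*(s+1))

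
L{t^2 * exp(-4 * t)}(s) 2/(s + 4)^3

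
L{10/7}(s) 10/(7*s)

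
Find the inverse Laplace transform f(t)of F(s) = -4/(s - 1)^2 -4*t*exp(t)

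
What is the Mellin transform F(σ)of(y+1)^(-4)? gamma(σ)*gamma(4 - σ)/6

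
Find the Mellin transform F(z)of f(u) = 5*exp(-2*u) 5*gamma(z)/2^z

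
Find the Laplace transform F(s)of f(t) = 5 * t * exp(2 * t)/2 5/(2 * (s - 2)^2)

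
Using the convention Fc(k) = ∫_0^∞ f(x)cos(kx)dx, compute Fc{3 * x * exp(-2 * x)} 3 * (4 - k^2)/(k^2 + 4)^2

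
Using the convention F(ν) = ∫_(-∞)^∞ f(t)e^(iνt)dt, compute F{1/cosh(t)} pi/cosh(pi * ν/2)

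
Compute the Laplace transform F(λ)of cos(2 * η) λ/(λ^2 + 4)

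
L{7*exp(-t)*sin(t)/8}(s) 7/(8*((s + 1)^2 + 1))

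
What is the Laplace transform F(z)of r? z^(-2)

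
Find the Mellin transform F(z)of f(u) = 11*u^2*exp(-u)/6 11*gamma(z + 2)/6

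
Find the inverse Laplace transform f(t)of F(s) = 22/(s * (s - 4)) 11 * exp(2 * t) * sinh(2 * t)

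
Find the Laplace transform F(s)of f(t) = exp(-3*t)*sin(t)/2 1/(2*((s + 3)^2 + 1))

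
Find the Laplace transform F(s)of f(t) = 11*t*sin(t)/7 22*s/(7*(s^2 + 1)^2)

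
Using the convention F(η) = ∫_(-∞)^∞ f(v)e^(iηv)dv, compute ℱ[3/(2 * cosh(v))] 3 * pi/(2 * cosh(pi * η/2))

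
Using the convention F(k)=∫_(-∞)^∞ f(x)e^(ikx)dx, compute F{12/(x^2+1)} 12*pi*exp(-Abs(k))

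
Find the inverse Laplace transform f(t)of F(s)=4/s 4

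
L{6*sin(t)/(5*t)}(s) 6*atan(1/s)/5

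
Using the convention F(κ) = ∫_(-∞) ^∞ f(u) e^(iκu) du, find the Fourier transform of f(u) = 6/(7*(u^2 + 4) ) 3*pi*exp(-2*Abs(κ) ) /7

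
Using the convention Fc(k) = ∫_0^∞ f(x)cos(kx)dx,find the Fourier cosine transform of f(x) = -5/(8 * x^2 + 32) -5 * pi * exp(-2 * k)/32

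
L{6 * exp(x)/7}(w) 6/(7 * (w - 1))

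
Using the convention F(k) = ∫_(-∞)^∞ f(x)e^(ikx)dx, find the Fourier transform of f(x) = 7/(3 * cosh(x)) 7 * pi/(3 * cosh(pi * k/2))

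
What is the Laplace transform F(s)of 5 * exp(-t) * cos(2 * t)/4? 5 * (s + 1)/(4 * ((s + 1)^2 + 4))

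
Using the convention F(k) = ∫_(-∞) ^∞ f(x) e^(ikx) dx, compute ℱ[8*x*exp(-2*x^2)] sqrt(2)*I*sqrt(pi)*k*exp(-k^2/8) 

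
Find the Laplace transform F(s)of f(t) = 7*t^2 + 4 14/s^3 + 4/s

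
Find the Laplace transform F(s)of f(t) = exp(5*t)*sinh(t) 1/((s - 5)^2 - 1)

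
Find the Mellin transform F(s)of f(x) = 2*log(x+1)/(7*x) -2*pi*csc(pi*s)/(7*s - 7)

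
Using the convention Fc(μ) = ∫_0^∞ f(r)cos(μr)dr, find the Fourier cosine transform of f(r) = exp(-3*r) 3/(μ^2 + 9)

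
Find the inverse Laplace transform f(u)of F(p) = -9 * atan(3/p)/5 -9 * sin(3 * u)/(5 * u)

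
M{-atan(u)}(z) pi*sec(pi*z/2)/(2*z)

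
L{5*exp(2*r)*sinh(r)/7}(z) 5/(7*((z - 2)^2 - 1))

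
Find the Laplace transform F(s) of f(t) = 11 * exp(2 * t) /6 11/(6 * (s - 2) ) 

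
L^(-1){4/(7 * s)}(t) 4/7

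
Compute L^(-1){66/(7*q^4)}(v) 11*v^3/7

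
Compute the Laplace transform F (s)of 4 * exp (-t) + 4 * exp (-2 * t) 4/ (s + 1) + 4/ (s + 2)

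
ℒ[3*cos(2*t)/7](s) 3*s/(7*(s^2 + 4))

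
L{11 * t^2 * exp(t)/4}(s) 11/(2 * (s - 1)^3)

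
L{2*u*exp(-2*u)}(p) 2/(p+2)^2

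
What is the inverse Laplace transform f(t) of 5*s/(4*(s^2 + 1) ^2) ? 5*t*sin(t) /8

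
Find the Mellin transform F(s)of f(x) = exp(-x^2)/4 gamma(s/2)/8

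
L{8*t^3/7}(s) 48/(7*s^4)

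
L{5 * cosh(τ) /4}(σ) 5 * σ/(4 * (σ^2 - 1) ) 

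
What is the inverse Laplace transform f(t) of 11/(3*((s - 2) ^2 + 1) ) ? 11*exp(2*t)*sin(t) /3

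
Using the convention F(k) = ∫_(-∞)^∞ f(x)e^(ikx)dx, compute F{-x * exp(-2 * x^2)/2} -sqrt(2) * I * sqrt(pi) * k * exp(-k^2/8)/16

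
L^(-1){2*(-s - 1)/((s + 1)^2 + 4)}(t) -2*exp(-t)*cos(2*t)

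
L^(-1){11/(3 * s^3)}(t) 11 * t^2/6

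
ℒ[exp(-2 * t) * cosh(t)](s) (s + 2) /((s + 2) ^2 - 1) 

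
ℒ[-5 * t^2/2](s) -5/s^3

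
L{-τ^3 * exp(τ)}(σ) -6/(σ - 1)^4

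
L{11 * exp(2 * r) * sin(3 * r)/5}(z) 33/(5 * ((z - 2)^2 + 9))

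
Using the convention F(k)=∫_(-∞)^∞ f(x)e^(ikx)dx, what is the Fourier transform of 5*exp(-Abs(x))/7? 10/(7*(k^2 + 1))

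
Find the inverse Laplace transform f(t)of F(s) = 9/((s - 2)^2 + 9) 3*exp(2*t)*sin(3*t)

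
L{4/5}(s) 4/(5*s)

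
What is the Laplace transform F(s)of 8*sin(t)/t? 8*atan(1/s)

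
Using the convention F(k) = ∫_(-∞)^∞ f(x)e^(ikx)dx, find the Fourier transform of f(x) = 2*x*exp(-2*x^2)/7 sqrt(2)*I*sqrt(pi)*k*exp(-k^2/8)/28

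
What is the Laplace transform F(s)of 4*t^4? 96/s^5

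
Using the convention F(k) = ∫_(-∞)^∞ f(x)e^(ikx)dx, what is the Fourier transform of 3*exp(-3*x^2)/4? sqrt(3)*sqrt(pi)*exp(-k^2/12)/4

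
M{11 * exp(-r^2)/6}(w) 11 * gamma(w/2)/12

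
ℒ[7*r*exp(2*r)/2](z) 7/(2*(z - 2)^2)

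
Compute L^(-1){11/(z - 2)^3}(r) 11*r^2*exp(2*r)/2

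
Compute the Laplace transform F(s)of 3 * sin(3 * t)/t 3 * atan(3/s)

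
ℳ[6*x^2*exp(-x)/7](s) 6*gamma(s + 2)/7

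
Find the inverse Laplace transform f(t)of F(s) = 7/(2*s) 7/2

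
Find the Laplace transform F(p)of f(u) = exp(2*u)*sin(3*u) 3/((p - 2)^2+9)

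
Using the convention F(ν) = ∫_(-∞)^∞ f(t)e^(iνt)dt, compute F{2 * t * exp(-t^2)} I * sqrt(pi) * ν * exp(-ν^2/4)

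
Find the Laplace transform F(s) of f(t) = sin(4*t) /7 4/(7*(s^2+16) ) 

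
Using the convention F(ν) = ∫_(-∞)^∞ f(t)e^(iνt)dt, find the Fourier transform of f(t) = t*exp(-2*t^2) sqrt(2)*I*sqrt(pi)*ν*exp(-ν^2/8)/8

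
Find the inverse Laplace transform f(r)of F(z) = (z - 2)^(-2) r * exp(2 * r)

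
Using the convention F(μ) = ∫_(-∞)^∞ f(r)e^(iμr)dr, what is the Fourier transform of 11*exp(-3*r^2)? 11*sqrt(3)*sqrt(pi)*exp(-μ^2/12)/3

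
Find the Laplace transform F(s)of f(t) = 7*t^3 42/s^4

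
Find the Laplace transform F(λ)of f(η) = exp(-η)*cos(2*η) (λ + 1)/((λ + 1)^2 + 4)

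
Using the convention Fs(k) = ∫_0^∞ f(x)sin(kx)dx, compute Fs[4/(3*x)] 2*pi/3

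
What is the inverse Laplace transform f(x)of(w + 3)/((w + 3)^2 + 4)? exp(-3*x)*cos(2*x)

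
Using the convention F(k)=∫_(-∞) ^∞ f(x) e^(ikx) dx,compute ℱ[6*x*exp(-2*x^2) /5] 3*sqrt(2)*I*sqrt(pi)*k*exp(-k^2/8) /20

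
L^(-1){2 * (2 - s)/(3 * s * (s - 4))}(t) -2 * exp(2 * t) * cosh(2 * t)/3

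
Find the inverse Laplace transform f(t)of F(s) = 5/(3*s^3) 5*t^2/6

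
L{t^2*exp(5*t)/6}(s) 1/(3*(s - 5)^3)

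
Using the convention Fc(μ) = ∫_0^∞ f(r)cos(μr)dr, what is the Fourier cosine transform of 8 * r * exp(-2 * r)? 8 * (4 - μ^2)/(μ^2 + 4)^2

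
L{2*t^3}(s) 12/s^4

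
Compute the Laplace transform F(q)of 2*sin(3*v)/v 2*atan(3/q)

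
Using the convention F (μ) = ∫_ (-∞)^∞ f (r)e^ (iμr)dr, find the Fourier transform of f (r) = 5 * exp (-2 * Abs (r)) 20/ (μ^2 + 4)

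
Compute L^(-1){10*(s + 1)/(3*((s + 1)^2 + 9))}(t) 10*exp(-t)*cos(3*t)/3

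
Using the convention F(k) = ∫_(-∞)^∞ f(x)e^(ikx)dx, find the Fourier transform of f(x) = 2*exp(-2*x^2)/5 sqrt(2)*sqrt(pi)*exp(-k^2/8)/5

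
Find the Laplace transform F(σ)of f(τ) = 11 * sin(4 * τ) 44/(σ^2+16)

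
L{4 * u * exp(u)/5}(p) 4/(5 * (p - 1)^2)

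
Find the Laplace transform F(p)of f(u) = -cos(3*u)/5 -p/(5*p^2+45)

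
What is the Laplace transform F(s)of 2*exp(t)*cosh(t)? 2*(s - 1)/(s*(s - 2))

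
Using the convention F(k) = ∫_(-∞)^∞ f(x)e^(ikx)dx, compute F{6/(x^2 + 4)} 3*pi*exp(-2*Abs(k))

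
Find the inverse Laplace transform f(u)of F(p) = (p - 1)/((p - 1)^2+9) exp(u) * cos(3 * u)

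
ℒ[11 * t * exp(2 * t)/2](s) 11/(2 * (s - 2)^2)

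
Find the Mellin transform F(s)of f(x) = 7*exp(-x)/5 7*gamma(s)/5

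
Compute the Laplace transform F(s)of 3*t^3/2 9/s^4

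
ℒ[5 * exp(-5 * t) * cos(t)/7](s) 5 * (s + 5)/(7 * ((s + 5)^2 + 1))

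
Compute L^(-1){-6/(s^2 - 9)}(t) -2*sinh(3*t)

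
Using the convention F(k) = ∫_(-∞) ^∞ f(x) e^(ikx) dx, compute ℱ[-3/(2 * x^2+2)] -3 * pi * exp(-Abs(k) ) /2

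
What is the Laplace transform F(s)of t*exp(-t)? (s + 1)^(-2)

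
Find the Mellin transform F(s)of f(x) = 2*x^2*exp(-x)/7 2*gamma(s + 2)/7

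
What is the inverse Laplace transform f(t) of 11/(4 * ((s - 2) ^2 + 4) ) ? 11 * exp(2 * t) * sin(2 * t) /8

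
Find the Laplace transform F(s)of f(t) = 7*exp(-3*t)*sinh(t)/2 7/(2*((s + 3)^2 - 1))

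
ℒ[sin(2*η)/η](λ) atan(2/λ)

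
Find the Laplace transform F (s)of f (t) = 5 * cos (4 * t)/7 5 * s/ (7 * (s^2 + 16))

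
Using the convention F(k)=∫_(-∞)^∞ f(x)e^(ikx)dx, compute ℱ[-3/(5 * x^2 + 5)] -3 * pi * exp(-Abs(k))/5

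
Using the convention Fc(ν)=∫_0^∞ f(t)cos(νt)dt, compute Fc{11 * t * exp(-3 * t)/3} 11 * (9 - ν^2)/(3 * (ν^2 + 9)^2)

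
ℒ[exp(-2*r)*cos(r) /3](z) (z+2) /(3*((z+2) ^2+1) ) 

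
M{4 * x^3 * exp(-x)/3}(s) 4 * gamma(s + 3)/3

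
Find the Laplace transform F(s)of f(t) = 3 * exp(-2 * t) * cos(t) 3 * (s + 2)/((s + 2)^2 + 1)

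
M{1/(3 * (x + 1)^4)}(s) gamma(s) * gamma(4 - s)/18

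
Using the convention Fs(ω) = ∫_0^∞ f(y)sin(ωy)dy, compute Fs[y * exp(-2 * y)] 4 * ω/(ω^2 + 4)^2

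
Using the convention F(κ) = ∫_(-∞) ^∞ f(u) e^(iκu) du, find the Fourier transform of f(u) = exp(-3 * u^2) sqrt(3) * sqrt(pi) * exp(-κ^2/12) /3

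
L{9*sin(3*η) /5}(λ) 27/(5*(λ^2 + 9) ) 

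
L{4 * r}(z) 4/z^2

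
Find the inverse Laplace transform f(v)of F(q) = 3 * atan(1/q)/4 3 * sin(v)/(4 * v)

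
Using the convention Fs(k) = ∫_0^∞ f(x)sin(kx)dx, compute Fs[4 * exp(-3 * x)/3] 4 * k/(3 * (k^2 + 9))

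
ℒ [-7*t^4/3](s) -56/s^5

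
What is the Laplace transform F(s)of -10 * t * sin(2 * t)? -40 * s/(s^2 + 4)^2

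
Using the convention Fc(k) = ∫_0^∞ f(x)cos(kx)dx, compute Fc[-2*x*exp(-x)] 2*(k^2 - 1)/(k^2 + 1)^2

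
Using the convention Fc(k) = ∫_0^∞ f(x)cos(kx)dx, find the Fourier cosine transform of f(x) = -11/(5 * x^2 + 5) -11 * pi * exp(-k)/10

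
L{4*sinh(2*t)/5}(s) 8/(5*(s^2 - 4))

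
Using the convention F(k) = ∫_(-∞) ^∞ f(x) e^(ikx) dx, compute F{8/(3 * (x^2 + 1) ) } 8 * pi * exp(-Abs(k) ) /3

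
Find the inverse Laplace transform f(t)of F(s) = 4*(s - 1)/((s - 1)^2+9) 4*exp(t)*cos(3*t)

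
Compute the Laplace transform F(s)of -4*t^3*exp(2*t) -24/(s - 2)^4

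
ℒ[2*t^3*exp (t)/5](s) 12/ (5*(s - 1)^4)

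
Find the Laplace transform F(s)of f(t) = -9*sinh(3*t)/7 -27/(7*s^2 - 63)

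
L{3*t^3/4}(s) 9/(2*s^4)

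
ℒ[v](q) q^ (-2) 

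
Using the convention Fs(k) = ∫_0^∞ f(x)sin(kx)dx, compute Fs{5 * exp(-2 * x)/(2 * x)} 5 * atan(k/2)/2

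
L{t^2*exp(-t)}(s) 2/(s + 1)^3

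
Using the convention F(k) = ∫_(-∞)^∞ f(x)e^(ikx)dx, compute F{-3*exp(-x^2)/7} -3*sqrt(pi)*exp(-k^2/4)/7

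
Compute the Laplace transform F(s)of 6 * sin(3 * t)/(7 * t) 6 * atan(3/s)/7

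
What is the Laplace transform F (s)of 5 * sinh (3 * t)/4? 15/ (4 * (s^2 - 9))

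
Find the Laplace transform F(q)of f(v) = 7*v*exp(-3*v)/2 7/(2*(q + 3)^2)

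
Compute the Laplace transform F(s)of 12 12/s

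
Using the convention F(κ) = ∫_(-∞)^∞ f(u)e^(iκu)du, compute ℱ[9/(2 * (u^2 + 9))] 3 * pi * exp(-3 * Abs(κ))/2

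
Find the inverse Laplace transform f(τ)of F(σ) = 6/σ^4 τ^3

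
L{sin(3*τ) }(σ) 3/(σ^2 + 9) 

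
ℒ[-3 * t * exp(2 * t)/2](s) -3/(2 * (s - 2)^2)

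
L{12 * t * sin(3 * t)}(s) 72 * s/(s^2+9)^2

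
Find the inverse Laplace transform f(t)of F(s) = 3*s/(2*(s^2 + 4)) 3*cos(2*t)/2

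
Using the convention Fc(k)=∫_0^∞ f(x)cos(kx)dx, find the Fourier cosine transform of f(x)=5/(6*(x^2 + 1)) 5*pi*exp(-k)/12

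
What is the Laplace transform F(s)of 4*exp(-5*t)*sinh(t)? 4/((s + 5)^2 - 1)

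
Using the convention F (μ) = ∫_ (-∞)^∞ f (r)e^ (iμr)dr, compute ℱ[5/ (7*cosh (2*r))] 5*pi/ (14*cosh (pi*μ/4))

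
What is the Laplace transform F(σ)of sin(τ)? 1/(σ^2+1)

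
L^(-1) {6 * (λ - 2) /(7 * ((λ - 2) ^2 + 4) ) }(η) 6 * exp(2 * η) * cos(2 * η) /7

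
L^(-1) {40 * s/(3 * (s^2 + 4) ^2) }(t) 10 * t * sin(2 * t) /3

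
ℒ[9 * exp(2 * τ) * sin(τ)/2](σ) 9/(2 * ((σ - 2)^2 + 1))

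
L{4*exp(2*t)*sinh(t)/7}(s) 4/(7*((s - 2)^2 - 1))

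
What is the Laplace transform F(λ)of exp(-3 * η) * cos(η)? (λ + 3)/((λ + 3)^2 + 1)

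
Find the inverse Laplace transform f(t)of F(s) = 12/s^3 6 * t^2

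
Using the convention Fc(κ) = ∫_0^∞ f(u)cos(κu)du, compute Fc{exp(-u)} 1/(κ^2+1)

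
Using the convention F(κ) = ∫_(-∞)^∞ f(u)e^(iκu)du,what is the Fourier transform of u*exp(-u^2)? I*sqrt(pi)*κ*exp(-κ^2/4)/2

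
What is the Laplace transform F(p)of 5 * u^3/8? 15/(4 * p^4)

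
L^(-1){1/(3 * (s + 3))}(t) exp(-3 * t)/3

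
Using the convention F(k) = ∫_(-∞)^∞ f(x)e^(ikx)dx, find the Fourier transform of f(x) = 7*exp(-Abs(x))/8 7/(4*(k^2+1))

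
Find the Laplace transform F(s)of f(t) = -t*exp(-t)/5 -1/(5*(s + 1)^2)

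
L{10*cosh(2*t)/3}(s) 10*s/(3*(s^2 - 4))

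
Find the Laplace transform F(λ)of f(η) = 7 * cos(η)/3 7 * λ/(3 * (λ^2 + 1))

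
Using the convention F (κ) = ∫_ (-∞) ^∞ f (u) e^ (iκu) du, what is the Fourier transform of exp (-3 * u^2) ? sqrt (3) * sqrt (pi) * exp (-κ^2/12) /3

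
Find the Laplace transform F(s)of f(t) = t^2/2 s^(-3)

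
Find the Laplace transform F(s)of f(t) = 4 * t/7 4/(7 * s^2)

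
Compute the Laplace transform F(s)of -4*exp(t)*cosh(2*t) 4*(1 - s)/((s - 1)^2 - 4)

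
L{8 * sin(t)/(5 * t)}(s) 8 * atan(1/s)/5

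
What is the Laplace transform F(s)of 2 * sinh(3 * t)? 6/(s^2 - 9)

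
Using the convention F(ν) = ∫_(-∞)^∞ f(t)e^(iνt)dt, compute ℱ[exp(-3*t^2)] sqrt(3)*sqrt(pi)*exp(-ν^2/12)/3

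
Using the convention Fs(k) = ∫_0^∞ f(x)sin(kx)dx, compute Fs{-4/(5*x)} -2*pi/5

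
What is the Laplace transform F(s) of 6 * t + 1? 6/s^2 + 1/s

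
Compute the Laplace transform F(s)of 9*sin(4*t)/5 36/(5*(s^2 + 16))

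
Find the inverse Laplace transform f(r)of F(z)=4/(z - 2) 4*exp(2*r)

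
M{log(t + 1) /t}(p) -pi * csc(pi * p) /(p - 1) 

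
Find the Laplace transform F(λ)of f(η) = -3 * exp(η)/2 -3/(2 * λ - 2)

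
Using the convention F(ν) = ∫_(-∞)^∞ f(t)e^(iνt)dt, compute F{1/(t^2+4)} pi*exp(-2*Abs(ν))/2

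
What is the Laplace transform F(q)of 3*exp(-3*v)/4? 3/(4*(q + 3))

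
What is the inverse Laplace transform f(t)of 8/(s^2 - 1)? 8 * sinh(t)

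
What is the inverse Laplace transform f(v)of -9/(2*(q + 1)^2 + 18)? -3*exp(-v)*sin(3*v)/2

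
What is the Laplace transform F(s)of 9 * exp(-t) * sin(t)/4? 9/(4 * ((s + 1)^2 + 1))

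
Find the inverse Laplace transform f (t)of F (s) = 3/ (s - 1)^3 3*t^2*exp (t)/2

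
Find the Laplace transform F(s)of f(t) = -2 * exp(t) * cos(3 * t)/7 2 * (1 - s)/(7 * ((s - 1)^2+9))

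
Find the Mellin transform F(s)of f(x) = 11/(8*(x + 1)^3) 11*pi*(s - 2)*(s - 1)/(16*sin(pi*s))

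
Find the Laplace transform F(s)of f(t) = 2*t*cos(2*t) 2*(s^2 - 4)/(s^2 + 4)^2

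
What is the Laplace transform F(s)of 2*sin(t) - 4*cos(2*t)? 2/(s^2+1) - 4*s/(s^2+4)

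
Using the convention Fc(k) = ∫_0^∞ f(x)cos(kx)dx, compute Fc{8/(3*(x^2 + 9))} 4*pi*exp(-3*k)/9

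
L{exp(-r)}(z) 1/(z + 1)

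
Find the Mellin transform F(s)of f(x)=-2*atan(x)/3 pi*sec(pi*s/2)/(3*s)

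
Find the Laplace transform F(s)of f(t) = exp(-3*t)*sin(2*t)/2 1/((s + 3)^2 + 4)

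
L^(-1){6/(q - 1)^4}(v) v^3 * exp(v)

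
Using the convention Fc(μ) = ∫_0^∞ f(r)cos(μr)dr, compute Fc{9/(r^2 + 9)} 3*pi*exp(-3*μ)/2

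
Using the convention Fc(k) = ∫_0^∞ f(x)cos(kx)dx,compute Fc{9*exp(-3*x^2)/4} 3*sqrt(3)*sqrt(pi)*exp(-k^2/12)/8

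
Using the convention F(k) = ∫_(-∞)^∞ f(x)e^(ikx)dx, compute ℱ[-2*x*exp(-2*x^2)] -sqrt(2)*I*sqrt(pi)*k*exp(-k^2/8)/4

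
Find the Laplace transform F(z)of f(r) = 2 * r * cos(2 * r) 2 * (z^2-4)/(z^2 + 4)^2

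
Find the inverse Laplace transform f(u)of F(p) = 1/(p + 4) exp(-4 * u)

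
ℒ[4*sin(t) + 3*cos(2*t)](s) 4/(s^2 + 1) + 3*s/(s^2 + 4)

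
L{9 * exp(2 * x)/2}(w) 9/(2 * (w - 2))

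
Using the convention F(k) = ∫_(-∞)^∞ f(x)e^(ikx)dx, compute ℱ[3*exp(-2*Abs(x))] 12/(k^2 + 4)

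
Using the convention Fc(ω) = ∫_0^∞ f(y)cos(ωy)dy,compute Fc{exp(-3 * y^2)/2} sqrt(3) * sqrt(pi) * exp(-ω^2/12)/12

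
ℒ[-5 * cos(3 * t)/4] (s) -5 * s/(4 * s^2 + 36)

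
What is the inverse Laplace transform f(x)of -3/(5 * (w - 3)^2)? -3 * x * exp(3 * x)/5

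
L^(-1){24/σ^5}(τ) τ^4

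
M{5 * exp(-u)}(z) 5 * gamma(z)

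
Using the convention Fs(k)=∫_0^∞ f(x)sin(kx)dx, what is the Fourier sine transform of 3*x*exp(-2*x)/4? 3*k/(k^2 + 4)^2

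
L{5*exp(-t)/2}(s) 5/(2*(s+1))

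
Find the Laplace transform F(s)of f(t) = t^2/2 s^(-3)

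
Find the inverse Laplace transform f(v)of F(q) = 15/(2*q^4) 5*v^3/4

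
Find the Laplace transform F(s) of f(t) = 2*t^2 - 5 4/s^3 - 5/s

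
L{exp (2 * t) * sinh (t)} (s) 1/ ( (s - 2)^2 - 1)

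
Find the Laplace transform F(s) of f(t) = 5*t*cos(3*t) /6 5*(s^2 - 9) /(6*(s^2+9) ^2) 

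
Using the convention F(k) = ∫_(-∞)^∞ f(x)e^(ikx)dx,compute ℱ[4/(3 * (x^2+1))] 4 * pi * exp(-Abs(k))/3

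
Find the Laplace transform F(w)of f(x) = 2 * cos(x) 2 * w/(w^2 + 1)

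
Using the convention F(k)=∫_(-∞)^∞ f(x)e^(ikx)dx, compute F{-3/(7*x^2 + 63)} -pi*exp(-3*Abs(k))/7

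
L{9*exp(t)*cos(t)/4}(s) 9*(s - 1)/(4*((s - 1)^2 + 1))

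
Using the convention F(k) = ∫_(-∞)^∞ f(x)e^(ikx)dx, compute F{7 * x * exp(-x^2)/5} 7 * I * sqrt(pi) * k * exp(-k^2/4)/10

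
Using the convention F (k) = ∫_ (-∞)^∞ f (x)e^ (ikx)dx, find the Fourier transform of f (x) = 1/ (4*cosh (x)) pi/ (4*cosh (pi*k/2))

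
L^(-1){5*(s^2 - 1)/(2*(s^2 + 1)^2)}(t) 5*t*cos(t)/2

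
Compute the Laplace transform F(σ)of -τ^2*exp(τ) -2/(σ - 1)^3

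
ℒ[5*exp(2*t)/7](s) 5/(7*(s - 2))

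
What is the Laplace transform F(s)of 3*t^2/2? 3/s^3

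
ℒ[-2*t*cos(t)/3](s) 2*(1 - s^2)/(3*(s^2 + 1)^2)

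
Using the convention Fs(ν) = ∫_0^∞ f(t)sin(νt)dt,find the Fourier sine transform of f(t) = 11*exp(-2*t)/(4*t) 11*atan(ν/2)/4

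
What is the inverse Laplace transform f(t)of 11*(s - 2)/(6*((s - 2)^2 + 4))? 11*exp(2*t)*cos(2*t)/6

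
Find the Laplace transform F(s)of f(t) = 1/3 1/(3 * s)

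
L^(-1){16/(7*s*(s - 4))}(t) 8*exp(2*t)*sinh(2*t)/7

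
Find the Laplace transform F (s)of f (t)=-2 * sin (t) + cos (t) s/ (s^2 + 1) - 2/ (s^2 + 1)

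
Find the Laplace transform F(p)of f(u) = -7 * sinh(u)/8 -7/(8 * p^2 - 8)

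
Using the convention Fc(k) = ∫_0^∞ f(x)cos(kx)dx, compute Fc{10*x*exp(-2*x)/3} 10*(4 - k^2)/(3*(k^2 + 4)^2)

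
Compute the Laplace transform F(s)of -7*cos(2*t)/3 -7*s/(3*s^2 + 12)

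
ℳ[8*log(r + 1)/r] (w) -8*pi*csc(pi*w)/(w - 1)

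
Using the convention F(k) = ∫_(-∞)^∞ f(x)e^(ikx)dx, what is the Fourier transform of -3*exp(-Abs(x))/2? -3/(k^2 + 1)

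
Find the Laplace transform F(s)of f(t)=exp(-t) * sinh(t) 1/(s * (s + 2))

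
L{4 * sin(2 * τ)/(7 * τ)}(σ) 4 * atan(2/σ)/7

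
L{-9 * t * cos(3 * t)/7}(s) 9 * (9 - s^2)/(7 * (s^2 + 9)^2)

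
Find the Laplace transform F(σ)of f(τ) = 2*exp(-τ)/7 2/(7*(σ + 1))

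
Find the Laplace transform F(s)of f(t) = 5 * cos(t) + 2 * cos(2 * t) 5 * s/(s^2 + 1) + 2 * s/(s^2 + 4)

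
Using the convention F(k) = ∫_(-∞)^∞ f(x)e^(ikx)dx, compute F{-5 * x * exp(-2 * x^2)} -5 * sqrt(2) * I * sqrt(pi) * k * exp(-k^2/8)/8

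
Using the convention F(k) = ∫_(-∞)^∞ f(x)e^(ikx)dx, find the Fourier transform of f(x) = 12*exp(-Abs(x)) 24/(k^2 + 1)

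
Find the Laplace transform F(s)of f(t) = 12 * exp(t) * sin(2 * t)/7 24/(7 * ((s - 1)^2+4))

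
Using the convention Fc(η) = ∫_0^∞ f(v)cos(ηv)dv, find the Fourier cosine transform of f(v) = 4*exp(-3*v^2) 2*sqrt(3)*sqrt(pi)*exp(-η^2/12)/3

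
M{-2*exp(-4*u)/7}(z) -2^(1 - 2*z)*gamma(z)/7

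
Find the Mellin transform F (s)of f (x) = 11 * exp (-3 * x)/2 11 * gamma (s)/ (2 * 3^s)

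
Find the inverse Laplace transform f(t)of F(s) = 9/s 9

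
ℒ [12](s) 12/s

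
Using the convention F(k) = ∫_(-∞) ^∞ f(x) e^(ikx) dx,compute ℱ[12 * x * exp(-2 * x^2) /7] 3 * sqrt(2) * I * sqrt(pi) * k * exp(-k^2/8) /14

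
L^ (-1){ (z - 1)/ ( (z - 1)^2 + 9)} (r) exp (r)*cos (3*r)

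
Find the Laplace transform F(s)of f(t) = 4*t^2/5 8/(5*s^3)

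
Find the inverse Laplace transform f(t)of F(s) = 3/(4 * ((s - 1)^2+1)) 3 * exp(t) * sin(t)/4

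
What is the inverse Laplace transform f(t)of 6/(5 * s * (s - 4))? 3 * exp(2 * t) * sinh(2 * t)/5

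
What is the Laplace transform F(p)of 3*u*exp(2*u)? 3/(p - 2)^2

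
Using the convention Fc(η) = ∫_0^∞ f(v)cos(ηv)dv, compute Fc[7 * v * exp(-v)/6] 7 * (1 - η^2)/(6 * (η^2+1)^2)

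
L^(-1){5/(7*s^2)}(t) 5*t/7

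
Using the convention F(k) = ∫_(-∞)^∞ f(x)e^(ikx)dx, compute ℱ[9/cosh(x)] 9*pi/cosh(pi*k/2)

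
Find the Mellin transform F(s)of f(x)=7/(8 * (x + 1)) 7 * pi * csc(pi * s)/8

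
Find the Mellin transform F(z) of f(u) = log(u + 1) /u -pi*csc(pi*z) /(z - 1) 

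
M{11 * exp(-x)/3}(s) 11 * gamma(s)/3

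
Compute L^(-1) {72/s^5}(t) 3 * t^4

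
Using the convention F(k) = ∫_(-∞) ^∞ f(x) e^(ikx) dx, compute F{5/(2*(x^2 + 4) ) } 5*pi*exp(-2*Abs(k) ) /4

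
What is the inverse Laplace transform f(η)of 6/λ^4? η^3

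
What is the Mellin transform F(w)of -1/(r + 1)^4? pi*(w - 3)*(w - 2)*(w - 1)/(6*sin(pi*w))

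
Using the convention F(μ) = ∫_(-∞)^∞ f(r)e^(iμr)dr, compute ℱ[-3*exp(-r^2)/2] -3*sqrt(pi)*exp(-μ^2/4)/2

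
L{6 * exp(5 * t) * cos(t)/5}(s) 6 * (s - 5)/(5 * ((s - 5)^2 + 1))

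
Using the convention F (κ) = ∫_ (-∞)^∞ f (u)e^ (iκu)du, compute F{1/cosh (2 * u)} pi/ (2 * cosh (pi * κ/4))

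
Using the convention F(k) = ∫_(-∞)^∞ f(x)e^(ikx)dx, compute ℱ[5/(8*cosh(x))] 5*pi/(8*cosh(pi*k/2))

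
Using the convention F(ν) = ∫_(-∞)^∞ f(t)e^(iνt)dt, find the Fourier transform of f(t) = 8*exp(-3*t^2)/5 8*sqrt(3)*sqrt(pi)*exp(-ν^2/12)/15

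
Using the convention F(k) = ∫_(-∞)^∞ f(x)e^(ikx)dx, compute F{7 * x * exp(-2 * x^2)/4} 7 * sqrt(2) * I * sqrt(pi) * k * exp(-k^2/8)/32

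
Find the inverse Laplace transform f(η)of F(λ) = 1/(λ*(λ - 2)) exp(η)*sinh(η)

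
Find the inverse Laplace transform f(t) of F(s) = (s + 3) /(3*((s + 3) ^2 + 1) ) exp(-3*t)*cos(t) /3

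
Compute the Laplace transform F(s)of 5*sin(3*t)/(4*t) 5*atan(3/s)/4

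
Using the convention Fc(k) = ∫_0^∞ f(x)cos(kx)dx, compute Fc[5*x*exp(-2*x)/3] 5*(4 - k^2)/(3*(k^2 + 4)^2)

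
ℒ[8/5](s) 8/(5*s)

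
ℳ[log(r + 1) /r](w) -pi * csc(pi * w) /(w - 1) 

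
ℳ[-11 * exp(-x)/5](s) -11 * gamma(s)/5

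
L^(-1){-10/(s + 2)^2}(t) -10*t*exp(-2*t)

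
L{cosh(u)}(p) p/(p^2 - 1)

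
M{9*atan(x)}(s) -9*pi*sec(pi*s/2)/(2*s)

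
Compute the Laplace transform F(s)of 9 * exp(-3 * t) 9/(s+3)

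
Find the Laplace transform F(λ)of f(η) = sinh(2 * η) 2/(λ^2-4)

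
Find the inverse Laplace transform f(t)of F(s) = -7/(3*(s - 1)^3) -7*t^2*exp(t)/6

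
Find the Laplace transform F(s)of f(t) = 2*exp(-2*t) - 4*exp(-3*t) 2/(s + 2) - 4/(s + 3)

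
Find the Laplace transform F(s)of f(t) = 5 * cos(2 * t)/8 5 * s/(8 * (s^2 + 4))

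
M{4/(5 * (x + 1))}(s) 4 * pi * csc(pi * s)/5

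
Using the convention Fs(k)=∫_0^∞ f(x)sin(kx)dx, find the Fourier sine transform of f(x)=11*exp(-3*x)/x 11*atan(k/3)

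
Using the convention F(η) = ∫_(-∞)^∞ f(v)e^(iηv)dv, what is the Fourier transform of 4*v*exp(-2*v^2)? sqrt(2)*I*sqrt(pi)*η*exp(-η^2/8)/2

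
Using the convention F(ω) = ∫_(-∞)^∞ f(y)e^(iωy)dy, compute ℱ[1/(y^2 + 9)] pi * exp(-3 * Abs(ω))/3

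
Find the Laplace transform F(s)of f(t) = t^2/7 2/(7 * s^3)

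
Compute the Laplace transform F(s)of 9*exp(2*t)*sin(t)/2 9/(2*((s - 2)^2 + 1))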